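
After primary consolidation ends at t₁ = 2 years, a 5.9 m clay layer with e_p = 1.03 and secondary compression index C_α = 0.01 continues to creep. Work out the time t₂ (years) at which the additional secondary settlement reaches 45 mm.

t₂ ≈ 70.7 years

S_s = C_α·H/(1+e_p)·log₁₀(t₂/t₁) ⇒ log₁₀(t₂/t₁) = S_s·(1+e_p)/(C_α·H).
log₁₀(t₂/t₁) = 0.045 × (1+1.03) / (0.01×5.9) = 1.548
t₂ = t₁ × 10^1.548 = 2 × 35.34 = 70.69 years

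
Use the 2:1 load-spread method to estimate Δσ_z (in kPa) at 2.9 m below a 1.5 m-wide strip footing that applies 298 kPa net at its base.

Δσ_z ≈ 102 kPa

By the 2:1 method the load spreads at 1 horizontal : 2 vertical, so at depth z the loaded area has grown by z in each plan dimension:
Δσ = qB/(B+z) = 298×1.5/(1.5+2.9) = 101.59 kPa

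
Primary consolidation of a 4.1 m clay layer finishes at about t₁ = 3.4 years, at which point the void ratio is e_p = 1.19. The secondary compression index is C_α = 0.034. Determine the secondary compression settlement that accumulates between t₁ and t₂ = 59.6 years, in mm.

S_s ≈ 79.2 mm

Secondary compression: S_s = C_α·H/(1+e_p)·log₁₀(t₂/t₁)
S_s = 0.034×4.1/(1+1.19)×log₁₀(59.6/3.4)
    = 0.06365 × 1.244 = 0.07917 m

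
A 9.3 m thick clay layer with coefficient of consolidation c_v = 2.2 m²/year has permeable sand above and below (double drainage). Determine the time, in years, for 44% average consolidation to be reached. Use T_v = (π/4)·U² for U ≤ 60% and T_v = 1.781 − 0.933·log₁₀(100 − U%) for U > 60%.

Drainage path length: H_d = H/2 = 4.65 m (double drainage).
U ≤ 60%: T_v = (π/4)·U² = (π/4)×0.44² = 0.15205.
t = T_v·H_d²/c_v = 0.15205×4.65²/2.2 = 1.494 years.

t ≈ 1.49 years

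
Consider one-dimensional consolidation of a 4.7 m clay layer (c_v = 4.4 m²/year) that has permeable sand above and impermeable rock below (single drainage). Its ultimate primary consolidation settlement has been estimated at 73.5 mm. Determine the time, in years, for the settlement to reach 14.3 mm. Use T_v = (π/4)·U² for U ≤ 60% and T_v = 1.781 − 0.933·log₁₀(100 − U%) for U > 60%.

t ≈ 0.149 years

Drainage path length: H_d = H = 4.7 m (single drainage).
U = S(t)/S_ult = 14.3/73.5 = 0.1946.
U ≤ 60%: T_v = (π/4)·U² = (π/4)×0.19456² = 0.029729.
t = T_v·H_d²/c_v = 0.029729×4.7²/4.4 = 0.1493 years.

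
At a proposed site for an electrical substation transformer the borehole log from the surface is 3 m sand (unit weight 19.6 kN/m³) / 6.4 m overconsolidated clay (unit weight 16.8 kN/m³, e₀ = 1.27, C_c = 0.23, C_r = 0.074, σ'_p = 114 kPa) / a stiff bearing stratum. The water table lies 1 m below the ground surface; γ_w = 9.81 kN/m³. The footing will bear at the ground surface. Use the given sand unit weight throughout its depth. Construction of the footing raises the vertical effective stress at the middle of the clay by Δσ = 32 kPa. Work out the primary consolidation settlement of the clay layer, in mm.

Mid-depth of clay below the ground surface: z = 3 + 6.4/2 = 6.2 m.
Total vertical stress at mid-clay: σ_v = 19.6×3 + 16.8×3.2 = 112.56 kPa.
Pore pressure: u = 9.81×(6.2 − 1) = 51.012 kPa.
Initial effective stress: σ'_0 = σ_v − u = 112.56 − 51.012 = 61.548 kPa.
Final effective stress: σ'_f = 61.548 + 32 = 93.548 kPa.
σ'_f = 93.548 ≤ σ'_p = 114 kPa, so the clay remains overconsolidated and only the recompression index applies:
S_c = C_r·H/(1+e₀)·log₁₀(σ'_f/σ'_0) = 0.074×6.4/2.27×log₁₀(93.548/61.548)
    = 0.20864 × 0.18182 = 0.03793 m

S_c ≈ 37.9 mm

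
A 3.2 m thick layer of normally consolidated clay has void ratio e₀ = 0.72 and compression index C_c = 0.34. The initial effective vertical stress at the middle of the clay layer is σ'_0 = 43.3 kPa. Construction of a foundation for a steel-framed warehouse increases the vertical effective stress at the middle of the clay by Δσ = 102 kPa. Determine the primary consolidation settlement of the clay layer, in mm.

S_c ≈ 333 mm

Final effective stress: σ'_f = σ'_0 + Δσ = 43.3 + 102 = 145.3 kPa.
Normally consolidated clay, so the full stress increment lies on the virgin compression line:
S_c = C_c·H/(1+e₀)·log₁₀(σ'_f/σ'_0) = 0.34×3.2/(1+0.72)×log₁₀(145.3/43.3)
    = 0.63256 × 0.52578 = 0.3326 m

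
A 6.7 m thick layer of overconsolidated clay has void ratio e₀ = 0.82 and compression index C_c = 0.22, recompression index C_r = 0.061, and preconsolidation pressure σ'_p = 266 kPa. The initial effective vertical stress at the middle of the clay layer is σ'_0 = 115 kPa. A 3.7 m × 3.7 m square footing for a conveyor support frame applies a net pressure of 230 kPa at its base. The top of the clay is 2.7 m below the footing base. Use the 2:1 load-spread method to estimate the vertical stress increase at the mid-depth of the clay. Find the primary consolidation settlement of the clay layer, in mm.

Mid-depth of clay below the footing base: z = 2.7 + 6.7/2 = 6.05 m.
Stress increase at mid-clay by the 2:1 spreading method:
Δσ = qBL/((B+z)(L+z)) = 230×3.7×3.7/((3.7+6.05)(3.7+6.05)) = 33.122 kPa
Final effective stress: σ'_f = 115 + 33.122 = 148.12 kPa.
σ'_f = 148.12 ≤ σ'_p = 266 kPa, so the clay remains overconsolidated and only the recompression index applies:
S_c = C_r·H/(1+e₀)·log₁₀(σ'_f/σ'_0) = 0.061×6.7/1.82×log₁₀(148.12/115)
    = 0.22456 × 0.10992 = 0.02468 m

S_c ≈ 24.7 mm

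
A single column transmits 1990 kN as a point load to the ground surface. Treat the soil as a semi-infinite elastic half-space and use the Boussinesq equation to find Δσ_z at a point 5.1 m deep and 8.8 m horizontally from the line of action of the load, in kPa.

Boussinesq vertical stress below a point load on an elastic half-space:
Δσ_z = 3P/(2πz²) · [1 + (r/z)²]^(−5/2)
r/z = 8.8/5.1 = 1.7255; [1+(r/z)²]^(−5/2) = 0.031697.
Δσ_z = 3×1990/(2π×5.1²) × 0.031697 = 36.53 × 0.031697 = 1.158 kPa

Δσ_z ≈ 1.16 kPa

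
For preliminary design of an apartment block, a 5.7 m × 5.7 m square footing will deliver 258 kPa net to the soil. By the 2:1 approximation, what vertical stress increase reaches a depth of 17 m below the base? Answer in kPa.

Δσ_z ≈ 16.3 kPa

By the 2:1 method the load spreads at 1 horizontal : 2 vertical, so at depth z the loaded area has grown by z in each plan dimension:
Δσ = qBL/((B+z)(L+z)) = 258×5.7×5.7/((5.7+17)(5.7+17)) = 16.267 kPa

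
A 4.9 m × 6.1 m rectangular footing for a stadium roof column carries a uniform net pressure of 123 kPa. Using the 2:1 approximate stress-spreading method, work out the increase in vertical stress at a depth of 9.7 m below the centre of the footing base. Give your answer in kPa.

By the 2:1 method the load spreads at 1 horizontal : 2 vertical, so at depth z the loaded area has grown by z in each plan dimension:
Δσ = qBL/((B+z)(L+z)) = 123×4.9×6.1/((4.9+9.7)(6.1+9.7)) = 15.938 kPa

Δσ_z ≈ 15.9 kPa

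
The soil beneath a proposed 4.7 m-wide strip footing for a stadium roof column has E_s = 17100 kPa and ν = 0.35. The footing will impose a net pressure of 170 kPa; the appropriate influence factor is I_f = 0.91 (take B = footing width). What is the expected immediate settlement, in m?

Immediate (elastic) settlement: S_e = q·B·(1−ν²)/E_s · I_f.
S_e = 170 × 4.7 × (1 − 0.35²) / 17100 × 0.91
    = 170 × 4.7 × 0.8775 / 17100 × 0.91
    = 0.03731 m

S_e ≈ 0.0373 m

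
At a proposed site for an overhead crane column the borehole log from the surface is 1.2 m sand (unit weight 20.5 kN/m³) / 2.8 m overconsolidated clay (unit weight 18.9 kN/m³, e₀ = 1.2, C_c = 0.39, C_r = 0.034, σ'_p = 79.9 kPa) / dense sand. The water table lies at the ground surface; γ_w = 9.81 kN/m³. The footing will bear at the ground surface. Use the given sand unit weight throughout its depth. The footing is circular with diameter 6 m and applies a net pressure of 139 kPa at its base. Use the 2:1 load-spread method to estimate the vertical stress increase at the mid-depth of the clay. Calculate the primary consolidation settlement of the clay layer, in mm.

S_c ≈ 54.6 mm

Mid-depth of clay below the ground surface: z = 1.2 + 2.8/2 = 2.6 m.
Total vertical stress at mid-clay: σ_v = 20.5×1.2 + 18.9×1.4 = 51.06 kPa.
Pore pressure: u = 9.81×(2.6 − 0) = 25.506 kPa.
Initial effective stress: σ'_0 = σ_v − u = 51.06 − 25.506 = 25.554 kPa.
Stress increase at mid-clay by the 2:1 spreading method:
Δσ ≈ qD²/(D+z)² = 139×6²/(6+2.6)² = 67.658 kPa
Final effective stress: σ'_f = 25.554 + 67.658 = 93.212 kPa.
σ'_f = 93.212 > σ'_p = 79.9 kPa, so the stress path crosses the preconsolidation pressure — recompression up to σ'_p, then virgin compression beyond:
S_c = H/(1+e₀)·[C_r·log₁₀(σ'_p/σ'_0) + C_c·log₁₀(σ'_f/σ'_p)]
    = 2.8/2.2 × [0.034×log₁₀(79.9/25.554) + 0.39×log₁₀(93.212/79.9)]
    = 1.2727 × [0.016833 + 0.026101] = 0.05464 m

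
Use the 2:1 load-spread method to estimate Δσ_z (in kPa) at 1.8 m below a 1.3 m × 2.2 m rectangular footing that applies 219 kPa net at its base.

By the 2:1 method the load spreads at 1 horizontal : 2 vertical, so at depth z the loaded area has grown by z in each plan dimension:
Δσ = qBL/((B+z)(L+z)) = 219×1.3×2.2/((1.3+1.8)(2.2+1.8)) = 50.511 kPa

Δσ_z ≈ 50.5 kPa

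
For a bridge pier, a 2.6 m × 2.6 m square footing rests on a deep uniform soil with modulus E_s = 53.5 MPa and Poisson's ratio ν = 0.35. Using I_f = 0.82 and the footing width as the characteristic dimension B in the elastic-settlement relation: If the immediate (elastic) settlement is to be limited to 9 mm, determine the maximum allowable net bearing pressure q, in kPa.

q ≈ 257 kPa

E_s = 53.5 MPa = 53500 kPa.
S_e = q·B·(1−ν²)/E_s · I_f  ⇒  q = S_e·E_s / (B·(1−ν²)·I_f).
q = 0.009 × 53500 / (2.6 × 0.8775 × 0.82) = 257.4 kPa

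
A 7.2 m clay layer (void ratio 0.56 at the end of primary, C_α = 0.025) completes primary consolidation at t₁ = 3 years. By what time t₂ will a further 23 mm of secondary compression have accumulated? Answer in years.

t₂ ≈ 4.75 years

S_s = C_α·H/(1+e_p)·log₁₀(t₂/t₁) ⇒ log₁₀(t₂/t₁) = S_s·(1+e_p)/(C_α·H).
log₁₀(t₂/t₁) = 0.023 × (1+0.56) / (0.025×7.2) = 0.1993
t₂ = t₁ × 10^0.1993 = 3 × 1.582 = 4.747 years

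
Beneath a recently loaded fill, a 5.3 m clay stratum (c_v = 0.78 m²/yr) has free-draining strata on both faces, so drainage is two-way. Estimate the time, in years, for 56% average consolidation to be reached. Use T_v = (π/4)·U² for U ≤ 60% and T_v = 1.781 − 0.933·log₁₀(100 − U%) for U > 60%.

t ≈ 2.22 years

Drainage path length: H_d = H/2 = 2.65 m (double drainage).
U ≤ 60%: T_v = (π/4)·U² = (π/4)×0.56² = 0.2463.
t = T_v·H_d²/c_v = 0.2463×2.65²/0.78 = 2.217 years.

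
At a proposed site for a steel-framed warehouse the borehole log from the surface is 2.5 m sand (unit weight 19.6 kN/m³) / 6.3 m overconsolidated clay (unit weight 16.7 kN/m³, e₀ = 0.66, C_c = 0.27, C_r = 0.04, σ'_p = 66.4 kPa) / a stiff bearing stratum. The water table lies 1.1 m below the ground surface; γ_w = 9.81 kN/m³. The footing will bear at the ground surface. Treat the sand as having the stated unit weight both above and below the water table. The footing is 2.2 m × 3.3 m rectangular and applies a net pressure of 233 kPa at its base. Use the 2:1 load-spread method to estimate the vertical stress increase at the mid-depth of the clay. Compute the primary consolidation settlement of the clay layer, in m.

S_c ≈ 0.0988 m

Mid-depth of clay below the ground surface: z = 2.5 + 6.3/2 = 5.65 m.
Total vertical stress at mid-clay: σ_v = 19.6×2.5 + 16.7×3.15 = 101.6 kPa.
Pore pressure: u = 9.81×(5.65 − 1.1) = 44.636 kPa.
Initial effective stress: σ'_0 = σ_v − u = 101.6 − 44.636 = 56.964 kPa.
Stress increase at mid-clay by the 2:1 spreading method:
Δσ = qBL/((B+z)(L+z)) = 233×2.2×3.3/((2.2+5.65)(3.3+5.65)) = 24.077 kPa
Final effective stress: σ'_f = 56.964 + 24.077 = 81.041 kPa.
σ'_f = 81.041 > σ'_p = 66.4 kPa, so the stress path crosses the preconsolidation pressure — recompression up to σ'_p, then virgin compression beyond:
S_c = H/(1+e₀)·[C_r·log₁₀(σ'_p/σ'_0) + C_c·log₁₀(σ'_f/σ'_p)]
    = 6.3/1.66 × [0.04×log₁₀(66.4/56.964) + 0.27×log₁₀(81.041/66.4)]
    = 3.7952 × [0.0026627 + 0.023365] = 0.09878 m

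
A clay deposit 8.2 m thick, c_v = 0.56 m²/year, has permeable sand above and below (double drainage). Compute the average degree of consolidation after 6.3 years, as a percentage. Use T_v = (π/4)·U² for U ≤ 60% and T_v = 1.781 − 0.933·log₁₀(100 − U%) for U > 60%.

Drainage path length: H_d = H/2 = 4.1 m (double drainage).
T_v = c_v·t/H_d² = 0.56×6.3/4.1² = 0.20988.
T_v = 0.20988 corresponds to the U ≤ 60% branch:
U = √(4T_v/π) = 0.5169

U ≈ 51.7 %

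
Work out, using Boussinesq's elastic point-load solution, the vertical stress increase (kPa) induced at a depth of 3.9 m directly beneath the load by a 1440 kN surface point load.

Δσ_z ≈ 45.2 kPa

Boussinesq vertical stress below a point load on an elastic half-space:
Δσ_z = 3P/(2πz²) · [1 + (r/z)²]^(−5/2)
r/z = 0/3.9 = 0; [1+(r/z)²]^(−5/2) = 1.
Δσ_z = 3×1440/(2π×3.9²) × 1 = 45.204 × 1 = 45.2 kPa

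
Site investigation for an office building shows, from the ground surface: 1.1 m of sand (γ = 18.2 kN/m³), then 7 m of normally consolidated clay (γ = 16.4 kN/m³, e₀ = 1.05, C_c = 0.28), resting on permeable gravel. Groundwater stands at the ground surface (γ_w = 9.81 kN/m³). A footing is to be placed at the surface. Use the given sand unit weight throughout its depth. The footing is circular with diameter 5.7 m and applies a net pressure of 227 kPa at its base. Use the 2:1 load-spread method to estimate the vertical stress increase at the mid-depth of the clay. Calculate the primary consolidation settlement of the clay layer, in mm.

S_c ≈ 477 mm

Mid-depth of clay below the ground surface: z = 1.1 + 7/2 = 4.6 m.
Total vertical stress at mid-clay: σ_v = 18.2×1.1 + 16.4×3.5 = 77.42 kPa.
Pore pressure: u = 9.81×(4.6 − 0) = 45.126 kPa.
Initial effective stress: σ'_0 = σ_v − u = 77.42 − 45.126 = 32.294 kPa.
Stress increase at mid-clay by the 2:1 spreading method:
Δσ ≈ qD²/(D+z)² = 227×5.7²/(5.7+4.6)² = 69.519 kPa
Final effective stress: σ'_f = σ'_0 + Δσ = 32.294 + 69.519 = 101.81 kPa.
Normally consolidated clay, so the full stress increment lies on the virgin compression line:
S_c = C_c·H/(1+e₀)·log₁₀(σ'_f/σ'_0) = 0.28×7/(1+1.05)×log₁₀(101.81/32.294)
    = 0.9561 × 0.49867 = 0.4768 m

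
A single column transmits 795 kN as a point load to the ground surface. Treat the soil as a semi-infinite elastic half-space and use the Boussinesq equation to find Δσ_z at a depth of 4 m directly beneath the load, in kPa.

Δσ_z ≈ 23.7 kPa

Boussinesq vertical stress below a point load on an elastic half-space:
Δσ_z = 3P/(2πz²) · [1 + (r/z)²]^(−5/2)
r/z = 0/4 = 0; [1+(r/z)²]^(−5/2) = 1.
Δσ_z = 3×795/(2π×4²) × 1 = 23.724 × 1 = 23.72 kPa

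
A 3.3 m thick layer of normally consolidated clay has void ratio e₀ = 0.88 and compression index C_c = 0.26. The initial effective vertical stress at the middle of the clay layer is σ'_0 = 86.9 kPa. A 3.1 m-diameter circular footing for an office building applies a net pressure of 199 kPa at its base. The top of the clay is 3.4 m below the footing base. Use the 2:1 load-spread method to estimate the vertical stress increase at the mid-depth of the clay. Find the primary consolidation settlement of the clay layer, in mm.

Mid-depth of clay below the footing base: z = 3.4 + 3.3/2 = 5.05 m.
Stress increase at mid-clay by the 2:1 spreading method:
Δσ ≈ qD²/(D+z)² = 199×3.1²/(3.1+5.05)² = 28.791 kPa
Final effective stress: σ'_f = σ'_0 + Δσ = 86.9 + 28.791 = 115.69 kPa.
Normally consolidated clay, so the full stress increment lies on the virgin compression line:
S_c = C_c·H/(1+e₀)·log₁₀(σ'_f/σ'_0) = 0.26×3.3/(1+0.88)×log₁₀(115.69/86.9)
    = 0.45638 × 0.12428 = 0.05672 m

S_c ≈ 56.7 mm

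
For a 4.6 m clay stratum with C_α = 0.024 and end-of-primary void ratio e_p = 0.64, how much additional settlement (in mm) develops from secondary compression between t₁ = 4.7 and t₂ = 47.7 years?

Secondary compression: S_s = C_α·H/(1+e_p)·log₁₀(t₂/t₁)
S_s = 0.024×4.6/(1+0.64)×log₁₀(47.7/4.7)
    = 0.06732 × 1.006 = 0.06775 m

S_s ≈ 67.7 mm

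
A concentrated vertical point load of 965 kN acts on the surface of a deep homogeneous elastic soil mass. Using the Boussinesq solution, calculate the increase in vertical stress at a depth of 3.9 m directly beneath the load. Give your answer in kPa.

Δσ_z ≈ 30.3 kPa

Boussinesq vertical stress below a point load on an elastic half-space:
Δσ_z = 3P/(2πz²) · [1 + (r/z)²]^(−5/2)
r/z = 0/3.9 = 0; [1+(r/z)²]^(−5/2) = 1.
Δσ_z = 3×965/(2π×3.9²) × 1 = 30.293 × 1 = 30.29 kPa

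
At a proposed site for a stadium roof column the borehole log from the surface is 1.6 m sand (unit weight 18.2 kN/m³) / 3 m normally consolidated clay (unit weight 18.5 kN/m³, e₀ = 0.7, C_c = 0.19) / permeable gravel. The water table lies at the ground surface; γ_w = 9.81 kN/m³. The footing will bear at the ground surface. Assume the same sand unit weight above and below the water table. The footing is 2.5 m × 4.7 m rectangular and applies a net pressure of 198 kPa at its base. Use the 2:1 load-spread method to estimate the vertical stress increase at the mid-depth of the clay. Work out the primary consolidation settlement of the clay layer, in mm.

Mid-depth of clay below the ground surface: z = 1.6 + 3/2 = 3.1 m.
Total vertical stress at mid-clay: σ_v = 18.2×1.6 + 18.5×1.5 = 56.87 kPa.
Pore pressure: u = 9.81×(3.1 − 0) = 30.411 kPa.
Initial effective stress: σ'_0 = σ_v − u = 56.87 − 30.411 = 26.459 kPa.
Stress increase at mid-clay by the 2:1 spreading method:
Δσ = qBL/((B+z)(L+z)) = 198×2.5×4.7/((2.5+3.1)(4.7+3.1)) = 53.262 kPa
Final effective stress: σ'_f = σ'_0 + Δσ = 26.459 + 53.262 = 79.721 kPa.
Normally consolidated clay, so the full stress increment lies on the virgin compression line:
S_c = C_c·H/(1+e₀)·log₁₀(σ'_f/σ'_0) = 0.19×3/(1+0.7)×log₁₀(79.721/26.459)
    = 0.33529 × 0.479 = 0.1606 m

S_c ≈ 161 mm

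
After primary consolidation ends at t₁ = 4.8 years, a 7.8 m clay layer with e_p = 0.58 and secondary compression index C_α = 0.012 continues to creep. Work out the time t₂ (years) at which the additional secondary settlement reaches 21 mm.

S_s = C_α·H/(1+e_p)·log₁₀(t₂/t₁) ⇒ log₁₀(t₂/t₁) = S_s·(1+e_p)/(C_α·H).
log₁₀(t₂/t₁) = 0.021 × (1+0.58) / (0.012×7.8) = 0.3545
t₂ = t₁ × 10^0.3545 = 4.8 × 2.262 = 10.86 years

t₂ ≈ 10.9 years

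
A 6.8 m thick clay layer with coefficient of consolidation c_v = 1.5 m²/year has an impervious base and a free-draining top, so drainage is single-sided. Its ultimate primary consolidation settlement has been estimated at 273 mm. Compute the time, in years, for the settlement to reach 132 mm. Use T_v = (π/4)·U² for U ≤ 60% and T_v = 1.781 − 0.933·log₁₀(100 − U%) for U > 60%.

Drainage path length: H_d = H = 6.8 m (single drainage).
U = S(t)/S_ult = 132/273 = 0.4835.
U ≤ 60%: T_v = (π/4)·U² = (π/4)×0.48352² = 0.18362.
t = T_v·H_d²/c_v = 0.18362×6.8²/1.5 = 5.66 years.

t ≈ 5.66 years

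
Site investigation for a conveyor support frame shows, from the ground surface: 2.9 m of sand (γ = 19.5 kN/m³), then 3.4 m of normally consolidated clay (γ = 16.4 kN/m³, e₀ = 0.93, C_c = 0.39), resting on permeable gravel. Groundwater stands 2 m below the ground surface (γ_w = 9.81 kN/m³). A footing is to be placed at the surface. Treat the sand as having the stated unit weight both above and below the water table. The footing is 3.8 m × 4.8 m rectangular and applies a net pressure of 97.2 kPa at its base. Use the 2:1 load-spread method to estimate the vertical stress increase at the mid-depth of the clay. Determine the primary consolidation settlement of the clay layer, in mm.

S_c ≈ 96.3 mm

Mid-depth of clay below the ground surface: z = 2.9 + 3.4/2 = 4.6 m.
Total vertical stress at mid-clay: σ_v = 19.5×2.9 + 16.4×1.7 = 84.43 kPa.
Pore pressure: u = 9.81×(4.6 − 2) = 25.506 kPa.
Initial effective stress: σ'_0 = σ_v − u = 84.43 − 25.506 = 58.924 kPa.
Stress increase at mid-clay by the 2:1 spreading method:
Δσ = qBL/((B+z)(L+z)) = 97.2×3.8×4.8/((3.8+4.6)(4.8+4.6)) = 22.453 kPa
Final effective stress: σ'_f = σ'_0 + Δσ = 58.924 + 22.453 = 81.377 kPa.
Normally consolidated clay, so the full stress increment lies on the virgin compression line:
S_c = C_c·H/(1+e₀)·log₁₀(σ'_f/σ'_0) = 0.39×3.4/(1+0.93)×log₁₀(81.377/58.924)
    = 0.68705 × 0.14021 = 0.09633 m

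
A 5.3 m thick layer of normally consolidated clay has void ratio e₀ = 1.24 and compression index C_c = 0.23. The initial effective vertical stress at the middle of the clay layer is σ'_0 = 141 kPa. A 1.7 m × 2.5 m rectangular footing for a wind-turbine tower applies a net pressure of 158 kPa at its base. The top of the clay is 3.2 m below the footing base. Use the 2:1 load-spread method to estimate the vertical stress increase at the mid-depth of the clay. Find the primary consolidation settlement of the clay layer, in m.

S_c ≈ 0.0172 m

Mid-depth of clay below the footing base: z = 3.2 + 5.3/2 = 5.85 m.
Stress increase at mid-clay by the 2:1 spreading method:
Δσ = qBL/((B+z)(L+z)) = 158×1.7×2.5/((1.7+5.85)(2.5+5.85)) = 10.652 kPa
Final effective stress: σ'_f = σ'_0 + Δσ = 141 + 10.652 = 151.65 kPa.
Normally consolidated clay, so the full stress increment lies on the virgin compression line:
S_c = C_c·H/(1+e₀)·log₁₀(σ'_f/σ'_0) = 0.23×5.3/(1+1.24)×log₁₀(151.65/141)
    = 0.5442 × 0.031623 = 0.01721 m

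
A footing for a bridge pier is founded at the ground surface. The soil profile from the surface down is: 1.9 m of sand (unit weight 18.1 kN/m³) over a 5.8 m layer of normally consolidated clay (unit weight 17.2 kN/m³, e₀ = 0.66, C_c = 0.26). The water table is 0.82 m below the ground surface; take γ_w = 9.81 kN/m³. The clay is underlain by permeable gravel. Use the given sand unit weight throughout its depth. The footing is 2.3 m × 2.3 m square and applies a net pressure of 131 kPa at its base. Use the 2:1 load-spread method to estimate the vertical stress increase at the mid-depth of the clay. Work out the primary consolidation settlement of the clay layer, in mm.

S_c ≈ 105 mm

Mid-depth of clay below the ground surface: z = 1.9 + 5.8/2 = 4.8 m.
Total vertical stress at mid-clay: σ_v = 18.1×1.9 + 17.2×2.9 = 84.27 kPa.
Pore pressure: u = 9.81×(4.8 − 0.82) = 39.044 kPa.
Initial effective stress: σ'_0 = σ_v − u = 84.27 − 39.044 = 45.226 kPa.
Stress increase at mid-clay by the 2:1 spreading method:
Δσ = qBL/((B+z)(L+z)) = 131×2.3×2.3/((2.3+4.8)(2.3+4.8)) = 13.747 kPa
Final effective stress: σ'_f = σ'_0 + Δσ = 45.226 + 13.747 = 58.973 kPa.
Normally consolidated clay, so the full stress increment lies on the virgin compression line:
S_c = C_c·H/(1+e₀)·log₁₀(σ'_f/σ'_0) = 0.26×5.8/(1+0.66)×log₁₀(58.973/45.226)
    = 0.90843 × 0.11527 = 0.1047 m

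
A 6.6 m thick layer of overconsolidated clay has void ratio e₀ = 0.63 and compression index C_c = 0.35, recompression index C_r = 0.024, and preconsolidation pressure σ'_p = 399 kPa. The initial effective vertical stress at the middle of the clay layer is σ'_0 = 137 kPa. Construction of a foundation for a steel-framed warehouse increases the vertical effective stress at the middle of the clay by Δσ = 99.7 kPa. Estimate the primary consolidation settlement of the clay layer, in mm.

Final effective stress: σ'_f = 137 + 99.7 = 236.7 kPa.
σ'_f = 236.7 ≤ σ'_p = 399 kPa, so the clay remains overconsolidated and only the recompression index applies:
S_c = C_r·H/(1+e₀)·log₁₀(σ'_f/σ'_0) = 0.024×6.6/1.63×log₁₀(236.7/137)
    = 0.097178 × 0.23748 = 0.02308 m

S_c ≈ 23.1 mm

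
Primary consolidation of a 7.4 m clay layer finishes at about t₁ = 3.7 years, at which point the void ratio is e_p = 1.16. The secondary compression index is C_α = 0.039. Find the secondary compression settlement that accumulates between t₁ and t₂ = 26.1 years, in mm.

S_s ≈ 113 mm

Secondary compression: S_s = C_α·H/(1+e_p)·log₁₀(t₂/t₁)
S_s = 0.039×7.4/(1+1.16)×log₁₀(26.1/3.7)
    = 0.1336 × 0.8484 = 0.1134 m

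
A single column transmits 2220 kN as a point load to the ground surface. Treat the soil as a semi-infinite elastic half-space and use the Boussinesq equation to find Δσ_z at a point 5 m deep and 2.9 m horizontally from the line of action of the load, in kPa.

Δσ_z ≈ 20.5 kPa

Boussinesq vertical stress below a point load on an elastic half-space:
Δσ_z = 3P/(2πz²) · [1 + (r/z)²]^(−5/2)
r/z = 2.9/5 = 0.58; [1+(r/z)²]^(−5/2) = 0.48435.
Δσ_z = 3×2220/(2π×5²) × 0.48435 = 42.399 × 0.48435 = 20.54 kPa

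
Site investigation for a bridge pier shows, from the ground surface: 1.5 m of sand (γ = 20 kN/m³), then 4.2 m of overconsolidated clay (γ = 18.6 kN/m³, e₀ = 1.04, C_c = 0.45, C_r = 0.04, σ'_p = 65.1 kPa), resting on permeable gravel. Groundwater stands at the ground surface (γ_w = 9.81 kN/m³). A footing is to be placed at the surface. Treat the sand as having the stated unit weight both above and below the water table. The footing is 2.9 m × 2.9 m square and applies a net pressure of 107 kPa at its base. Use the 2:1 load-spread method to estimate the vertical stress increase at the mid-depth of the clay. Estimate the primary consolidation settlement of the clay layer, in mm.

S_c ≈ 17.5 mm

Mid-depth of clay below the ground surface: z = 1.5 + 4.2/2 = 3.6 m.
Total vertical stress at mid-clay: σ_v = 20×1.5 + 18.6×2.1 = 69.06 kPa.
Pore pressure: u = 9.81×(3.6 − 0) = 35.316 kPa.
Initial effective stress: σ'_0 = σ_v − u = 69.06 − 35.316 = 33.744 kPa.
Stress increase at mid-clay by the 2:1 spreading method:
Δσ = qBL/((B+z)(L+z)) = 107×2.9×2.9/((2.9+3.6)(2.9+3.6)) = 21.299 kPa
Final effective stress: σ'_f = 33.744 + 21.299 = 55.043 kPa.
σ'_f = 55.043 ≤ σ'_p = 65.1 kPa, so the clay remains overconsolidated and only the recompression index applies:
S_c = C_r·H/(1+e₀)·log₁₀(σ'_f/σ'_0) = 0.04×4.2/2.04×log₁₀(55.043/33.744)
    = 0.082352 × 0.21251 = 0.0175 m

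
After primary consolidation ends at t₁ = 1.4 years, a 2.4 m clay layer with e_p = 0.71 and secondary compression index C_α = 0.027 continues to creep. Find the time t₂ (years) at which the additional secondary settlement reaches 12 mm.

t₂ ≈ 2.9 years

S_s = C_α·H/(1+e_p)·log₁₀(t₂/t₁) ⇒ log₁₀(t₂/t₁) = S_s·(1+e_p)/(C_α·H).
log₁₀(t₂/t₁) = 0.012 × (1+0.71) / (0.027×2.4) = 0.3167
t₂ = t₁ × 10^0.3167 = 1.4 × 2.073 = 2.903 years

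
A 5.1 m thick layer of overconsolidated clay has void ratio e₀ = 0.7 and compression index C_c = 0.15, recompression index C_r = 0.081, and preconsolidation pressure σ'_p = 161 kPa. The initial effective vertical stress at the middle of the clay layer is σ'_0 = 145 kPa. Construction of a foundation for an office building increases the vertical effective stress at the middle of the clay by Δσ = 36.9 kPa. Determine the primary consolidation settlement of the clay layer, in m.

S_c ≈ 0.0349 m

Final effective stress: σ'_f = 145 + 36.9 = 181.9 kPa.
σ'_f = 181.9 > σ'_p = 161 kPa, so the stress path crosses the preconsolidation pressure — recompression up to σ'_p, then virgin compression beyond:
S_c = H/(1+e₀)·[C_r·log₁₀(σ'_p/σ'_0) + C_c·log₁₀(σ'_f/σ'_p)]
    = 5.1/1.7 × [0.081×log₁₀(161/145) + 0.15×log₁₀(181.9/161)]
    = 3 × [0.0036821 + 0.007951] = 0.0349 m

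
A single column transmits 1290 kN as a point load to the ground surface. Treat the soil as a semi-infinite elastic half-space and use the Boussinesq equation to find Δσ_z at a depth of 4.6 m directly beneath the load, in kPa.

Boussinesq vertical stress below a point load on an elastic half-space:
Δσ_z = 3P/(2πz²) · [1 + (r/z)²]^(−5/2)
r/z = 0/4.6 = 0; [1+(r/z)²]^(−5/2) = 1.
Δσ_z = 3×1290/(2π×4.6²) × 1 = 29.108 × 1 = 29.11 kPa

Δσ_z ≈ 29.1 kPa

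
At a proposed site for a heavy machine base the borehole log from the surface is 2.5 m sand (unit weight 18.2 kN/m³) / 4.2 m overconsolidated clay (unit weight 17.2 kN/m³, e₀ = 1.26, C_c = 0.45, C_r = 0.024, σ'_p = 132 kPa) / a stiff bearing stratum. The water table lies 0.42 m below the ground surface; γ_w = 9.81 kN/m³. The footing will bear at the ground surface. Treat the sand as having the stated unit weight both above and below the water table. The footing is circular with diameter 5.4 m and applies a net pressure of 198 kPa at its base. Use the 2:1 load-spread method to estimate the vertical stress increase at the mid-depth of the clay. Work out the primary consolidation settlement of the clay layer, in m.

Mid-depth of clay below the ground surface: z = 2.5 + 4.2/2 = 4.6 m.
Total vertical stress at mid-clay: σ_v = 18.2×2.5 + 17.2×2.1 = 81.62 kPa.
Pore pressure: u = 9.81×(4.6 − 0.42) = 41.006 kPa.
Initial effective stress: σ'_0 = σ_v − u = 81.62 − 41.006 = 40.614 kPa.
Stress increase at mid-clay by the 2:1 spreading method:
Δσ ≈ qD²/(D+z)² = 198×5.4²/(5.4+4.6)² = 57.737 kPa
Final effective stress: σ'_f = 40.614 + 57.737 = 98.351 kPa.
σ'_f = 98.351 ≤ σ'_p = 132 kPa, so the clay remains overconsolidated and only the recompression index applies:
S_c = C_r·H/(1+e₀)·log₁₀(σ'_f/σ'_0) = 0.024×4.2/2.26×log₁₀(98.351/40.614)
    = 0.044602 × 0.3841 = 0.01713 m

S_c ≈ 0.0171 m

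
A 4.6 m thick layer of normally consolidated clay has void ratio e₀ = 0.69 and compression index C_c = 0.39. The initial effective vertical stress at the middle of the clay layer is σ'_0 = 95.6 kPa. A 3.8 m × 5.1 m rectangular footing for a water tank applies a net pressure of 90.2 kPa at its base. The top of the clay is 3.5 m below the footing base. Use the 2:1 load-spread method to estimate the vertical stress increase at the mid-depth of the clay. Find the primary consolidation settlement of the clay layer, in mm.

Mid-depth of clay below the footing base: z = 3.5 + 4.6/2 = 5.8 m.
Stress increase at mid-clay by the 2:1 spreading method:
Δσ = qBL/((B+z)(L+z)) = 90.2×3.8×5.1/((3.8+5.8)(5.1+5.8)) = 16.706 kPa
Final effective stress: σ'_f = σ'_0 + Δσ = 95.6 + 16.706 = 112.31 kPa.
Normally consolidated clay, so the full stress increment lies on the virgin compression line:
S_c = C_c·H/(1+e₀)·log₁₀(σ'_f/σ'_0) = 0.39×4.6/(1+0.69)×log₁₀(112.31/95.6)
    = 1.0615 × 0.069961 = 0.07426 m

S_c ≈ 74.3 mm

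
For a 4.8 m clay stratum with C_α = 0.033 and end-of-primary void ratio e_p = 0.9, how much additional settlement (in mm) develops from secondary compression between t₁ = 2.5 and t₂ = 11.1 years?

Secondary compression: S_s = C_α·H/(1+e_p)·log₁₀(t₂/t₁)
S_s = 0.033×4.8/(1+0.9)×log₁₀(11.1/2.5)
    = 0.08337 × 0.6474 = 0.05397 m

S_s ≈ 54 mm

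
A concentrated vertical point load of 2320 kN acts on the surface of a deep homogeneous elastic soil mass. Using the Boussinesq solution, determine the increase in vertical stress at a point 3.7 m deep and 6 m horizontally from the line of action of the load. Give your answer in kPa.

Boussinesq vertical stress below a point load on an elastic half-space:
Δσ_z = 3P/(2πz²) · [1 + (r/z)²]^(−5/2)
r/z = 6/3.7 = 1.6216; [1+(r/z)²]^(−5/2) = 0.039842.
Δσ_z = 3×2320/(2π×3.7²) × 0.039842 = 80.914 × 0.039842 = 3.224 kPa

Δσ_z ≈ 3.22 kPa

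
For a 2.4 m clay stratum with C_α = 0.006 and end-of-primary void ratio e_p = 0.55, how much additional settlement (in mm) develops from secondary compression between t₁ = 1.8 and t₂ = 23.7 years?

S_s ≈ 10.4 mm

Secondary compression: S_s = C_α·H/(1+e_p)·log₁₀(t₂/t₁)
S_s = 0.006×2.4/(1+0.55)×log₁₀(23.7/1.8)
    = 0.00929 × 1.119 = 0.0104 m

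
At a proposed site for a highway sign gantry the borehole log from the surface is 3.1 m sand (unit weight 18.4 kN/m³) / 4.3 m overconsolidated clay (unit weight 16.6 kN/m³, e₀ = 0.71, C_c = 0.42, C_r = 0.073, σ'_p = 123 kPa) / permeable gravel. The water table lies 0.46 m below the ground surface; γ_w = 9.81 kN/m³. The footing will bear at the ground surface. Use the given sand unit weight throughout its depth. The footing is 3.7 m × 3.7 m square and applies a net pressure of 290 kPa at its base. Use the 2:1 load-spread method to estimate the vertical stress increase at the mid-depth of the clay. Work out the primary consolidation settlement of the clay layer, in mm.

S_c ≈ 58.5 mm

Mid-depth of clay below the ground surface: z = 3.1 + 4.3/2 = 5.25 m.
Total vertical stress at mid-clay: σ_v = 18.4×3.1 + 16.6×2.15 = 92.73 kPa.
Pore pressure: u = 9.81×(5.25 − 0.46) = 46.99 kPa.
Initial effective stress: σ'_0 = σ_v − u = 92.73 − 46.99 = 45.74 kPa.
Stress increase at mid-clay by the 2:1 spreading method:
Δσ = qBL/((B+z)(L+z)) = 290×3.7×3.7/((3.7+5.25)(3.7+5.25)) = 49.563 kPa
Final effective stress: σ'_f = 45.74 + 49.563 = 95.303 kPa.
σ'_f = 95.303 ≤ σ'_p = 123 kPa, so the clay remains overconsolidated and only the recompression index applies:
S_c = C_r·H/(1+e₀)·log₁₀(σ'_f/σ'_0) = 0.073×4.3/1.71×log₁₀(95.303/45.74)
    = 0.18357 × 0.31881 = 0.05852 m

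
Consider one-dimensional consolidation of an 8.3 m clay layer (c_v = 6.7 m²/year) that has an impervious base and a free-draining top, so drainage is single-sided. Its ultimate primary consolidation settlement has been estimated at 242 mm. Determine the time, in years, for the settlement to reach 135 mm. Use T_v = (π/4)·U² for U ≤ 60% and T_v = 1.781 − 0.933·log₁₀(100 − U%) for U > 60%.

t ≈ 2.51 years

Drainage path length: H_d = H = 8.3 m (single drainage).
U = S(t)/S_ult = 135/242 = 0.5579.
U ≤ 60%: T_v = (π/4)·U² = (π/4)×0.55785² = 0.24441.
t = T_v·H_d²/c_v = 0.24441×8.3²/6.7 = 2.513 years.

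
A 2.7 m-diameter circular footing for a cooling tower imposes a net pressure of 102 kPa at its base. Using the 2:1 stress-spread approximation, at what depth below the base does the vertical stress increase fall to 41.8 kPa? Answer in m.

2:1 spreading — at depth z the loaded area has grown by z in each plan dimension:
qD²/(D+z)² = Δσ_z ⇒ z = D(√(q/Δσ_z) − 1) = 2.7×(√(102/41.8) − 1) = 1.518 m

z ≈ 1.52 m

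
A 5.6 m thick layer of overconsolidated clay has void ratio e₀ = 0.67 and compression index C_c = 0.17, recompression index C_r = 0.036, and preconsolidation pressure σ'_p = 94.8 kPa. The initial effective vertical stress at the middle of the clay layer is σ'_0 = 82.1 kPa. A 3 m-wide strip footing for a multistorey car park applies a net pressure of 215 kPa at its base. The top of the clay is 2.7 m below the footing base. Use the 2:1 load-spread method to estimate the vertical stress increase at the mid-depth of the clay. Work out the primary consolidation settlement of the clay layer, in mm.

S_c ≈ 134 mm

Mid-depth of clay below the footing base: z = 2.7 + 5.6/2 = 5.5 m.
Stress increase at mid-clay by the 2:1 spreading method:
Δσ = qB/(B+z) = 215×3/(3+5.5) = 75.882 kPa
Final effective stress: σ'_f = 82.1 + 75.882 = 157.98 kPa.
σ'_f = 157.98 > σ'_p = 94.8 kPa, so the stress path crosses the preconsolidation pressure — recompression up to σ'_p, then virgin compression beyond:
S_c = H/(1+e₀)·[C_r·log₁₀(σ'_p/σ'_0) + C_c·log₁₀(σ'_f/σ'_p)]
    = 5.6/1.67 × [0.036×log₁₀(94.8/82.1) + 0.17×log₁₀(157.98/94.8)]
    = 3.3533 × [0.0022487 + 0.037705] = 0.134 m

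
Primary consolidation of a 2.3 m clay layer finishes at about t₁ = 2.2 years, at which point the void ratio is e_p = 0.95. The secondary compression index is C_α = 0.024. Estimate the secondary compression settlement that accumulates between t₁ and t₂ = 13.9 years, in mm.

S_s ≈ 22.7 mm

Secondary compression: S_s = C_α·H/(1+e_p)·log₁₀(t₂/t₁)
S_s = 0.024×2.3/(1+0.95)×log₁₀(13.9/2.2)
    = 0.02831 × 0.8006 = 0.02266 m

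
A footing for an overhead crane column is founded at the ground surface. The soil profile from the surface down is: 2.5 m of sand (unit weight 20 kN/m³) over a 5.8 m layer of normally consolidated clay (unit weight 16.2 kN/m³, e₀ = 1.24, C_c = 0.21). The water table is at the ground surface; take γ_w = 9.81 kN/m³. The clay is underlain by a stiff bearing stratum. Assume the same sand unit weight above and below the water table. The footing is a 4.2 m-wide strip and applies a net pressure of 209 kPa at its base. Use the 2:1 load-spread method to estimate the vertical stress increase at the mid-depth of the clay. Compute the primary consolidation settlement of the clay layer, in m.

S_c ≈ 0.265 m

Mid-depth of clay below the ground surface: z = 2.5 + 5.8/2 = 5.4 m.
Total vertical stress at mid-clay: σ_v = 20×2.5 + 16.2×2.9 = 96.98 kPa.
Pore pressure: u = 9.81×(5.4 − 0) = 52.974 kPa.
Initial effective stress: σ'_0 = σ_v − u = 96.98 − 52.974 = 44.006 kPa.
Stress increase at mid-clay by the 2:1 spreading method:
Δσ = qB/(B+z) = 209×4.2/(4.2+5.4) = 91.438 kPa
Final effective stress: σ'_f = σ'_0 + Δσ = 44.006 + 91.438 = 135.44 kPa.
Normally consolidated clay, so the full stress increment lies on the virgin compression line:
S_c = C_c·H/(1+e₀)·log₁₀(σ'_f/σ'_0) = 0.21×5.8/(1+1.24)×log₁₀(135.44/44.006)
    = 0.54375 × 0.48824 = 0.2655 m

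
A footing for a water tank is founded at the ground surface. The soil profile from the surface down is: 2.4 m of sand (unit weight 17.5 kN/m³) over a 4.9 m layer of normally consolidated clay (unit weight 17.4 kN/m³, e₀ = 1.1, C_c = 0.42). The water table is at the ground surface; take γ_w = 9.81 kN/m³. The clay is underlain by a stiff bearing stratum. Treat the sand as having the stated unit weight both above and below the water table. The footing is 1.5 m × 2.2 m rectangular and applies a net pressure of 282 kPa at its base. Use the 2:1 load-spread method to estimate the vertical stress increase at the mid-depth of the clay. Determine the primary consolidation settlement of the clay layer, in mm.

Mid-depth of clay below the ground surface: z = 2.4 + 4.9/2 = 4.85 m.
Total vertical stress at mid-clay: σ_v = 17.5×2.4 + 17.4×2.45 = 84.63 kPa.
Pore pressure: u = 9.81×(4.85 − 0) = 47.578 kPa.
Initial effective stress: σ'_0 = σ_v − u = 84.63 − 47.578 = 37.052 kPa.
Stress increase at mid-clay by the 2:1 spreading method:
Δσ = qBL/((B+z)(L+z)) = 282×1.5×2.2/((1.5+4.85)(2.2+4.85)) = 20.787 kPa
Final effective stress: σ'_f = σ'_0 + Δσ = 37.052 + 20.787 = 57.839 kPa.
Normally consolidated clay, so the full stress increment lies on the virgin compression line:
S_c = C_c·H/(1+e₀)·log₁₀(σ'_f/σ'_0) = 0.42×4.9/(1+1.1)×log₁₀(57.839/37.052)
    = 0.98 × 0.19341 = 0.1895 m

S_c ≈ 190 mm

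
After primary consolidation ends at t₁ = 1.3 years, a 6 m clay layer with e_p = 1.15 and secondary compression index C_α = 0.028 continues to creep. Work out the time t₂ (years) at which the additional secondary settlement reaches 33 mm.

S_s = C_α·H/(1+e_p)·log₁₀(t₂/t₁) ⇒ log₁₀(t₂/t₁) = S_s·(1+e_p)/(C_α·H).
log₁₀(t₂/t₁) = 0.033 × (1+1.15) / (0.028×6) = 0.4223
t₂ = t₁ × 10^0.4223 = 1.3 × 2.644 = 3.438 years

t₂ ≈ 3.44 years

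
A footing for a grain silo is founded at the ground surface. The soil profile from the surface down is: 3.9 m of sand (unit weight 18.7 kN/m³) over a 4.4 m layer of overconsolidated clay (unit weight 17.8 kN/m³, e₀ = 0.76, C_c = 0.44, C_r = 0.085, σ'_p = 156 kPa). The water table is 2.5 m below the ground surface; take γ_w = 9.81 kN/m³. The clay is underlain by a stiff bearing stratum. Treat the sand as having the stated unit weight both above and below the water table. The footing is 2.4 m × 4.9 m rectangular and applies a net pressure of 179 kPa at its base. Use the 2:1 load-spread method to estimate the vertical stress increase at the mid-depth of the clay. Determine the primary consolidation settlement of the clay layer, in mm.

S_c ≈ 23.7 mm

Mid-depth of clay below the ground surface: z = 3.9 + 4.4/2 = 6.1 m.
Total vertical stress at mid-clay: σ_v = 18.7×3.9 + 17.8×2.2 = 112.09 kPa.
Pore pressure: u = 9.81×(6.1 − 2.5) = 35.316 kPa.
Initial effective stress: σ'_0 = σ_v − u = 112.09 − 35.316 = 76.774 kPa.
Stress increase at mid-clay by the 2:1 spreading method:
Δσ = qBL/((B+z)(L+z)) = 179×2.4×4.9/((2.4+6.1)(4.9+6.1)) = 22.514 kPa
Final effective stress: σ'_f = 76.774 + 22.514 = 99.288 kPa.
σ'_f = 99.288 ≤ σ'_p = 156 kPa, so the clay remains overconsolidated and only the recompression index applies:
S_c = C_r·H/(1+e₀)·log₁₀(σ'_f/σ'_0) = 0.085×4.4/1.76×log₁₀(99.288/76.774)
    = 0.2125 × 0.11168 = 0.02373 m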